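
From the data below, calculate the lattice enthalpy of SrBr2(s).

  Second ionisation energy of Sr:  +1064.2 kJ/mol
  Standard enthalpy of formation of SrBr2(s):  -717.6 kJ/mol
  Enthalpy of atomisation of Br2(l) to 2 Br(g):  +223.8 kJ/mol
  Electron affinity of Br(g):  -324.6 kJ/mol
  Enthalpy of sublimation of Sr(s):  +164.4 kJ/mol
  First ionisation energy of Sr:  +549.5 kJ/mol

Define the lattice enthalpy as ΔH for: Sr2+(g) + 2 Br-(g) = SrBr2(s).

ΔHf° = 1·ΔHsub + 1·(ΣIE) + 1·D(Br2) + 2·EA + U
-717.6 = 1·(+164.4) + 1·(+1613.7) + 1·(+223.8) + 2·(-324.6) + U
U = -717.6 − (+1352.7) = -2070.3 kJ/mol

U = -2070.3 kJ/mol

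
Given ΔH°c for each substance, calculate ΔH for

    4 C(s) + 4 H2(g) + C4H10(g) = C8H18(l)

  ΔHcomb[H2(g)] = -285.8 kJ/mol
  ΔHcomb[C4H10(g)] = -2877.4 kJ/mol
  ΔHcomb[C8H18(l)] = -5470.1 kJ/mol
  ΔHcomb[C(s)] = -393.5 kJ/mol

Using ΔH = Σ nΔHc°(reactants) − Σ nΔHc°(products):
= [4·(-393.5) + 4·(-285.8) + 1·(-2877.4)] − [1·(-5470.1)]
= -124.5 kJ/mol

ΔH = -124.5 kJ/mol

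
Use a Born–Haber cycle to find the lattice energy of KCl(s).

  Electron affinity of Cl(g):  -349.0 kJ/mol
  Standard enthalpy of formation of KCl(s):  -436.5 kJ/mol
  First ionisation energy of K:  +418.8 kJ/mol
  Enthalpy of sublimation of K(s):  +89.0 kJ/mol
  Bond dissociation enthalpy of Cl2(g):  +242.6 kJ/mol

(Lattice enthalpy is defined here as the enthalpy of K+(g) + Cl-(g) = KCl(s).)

ΔHf° = 1·ΔHsub + 1·(ΣIE) + 1/2·D(Cl2) + 1·EA + U
-436.5 = 1·(+89.0) + 1·(+418.8) + 1/2·(+242.6) + 1·(-349.0) + U
U = -436.5 − (+280.1) = -716.6 kJ/mol

U = -716.6 kJ/mol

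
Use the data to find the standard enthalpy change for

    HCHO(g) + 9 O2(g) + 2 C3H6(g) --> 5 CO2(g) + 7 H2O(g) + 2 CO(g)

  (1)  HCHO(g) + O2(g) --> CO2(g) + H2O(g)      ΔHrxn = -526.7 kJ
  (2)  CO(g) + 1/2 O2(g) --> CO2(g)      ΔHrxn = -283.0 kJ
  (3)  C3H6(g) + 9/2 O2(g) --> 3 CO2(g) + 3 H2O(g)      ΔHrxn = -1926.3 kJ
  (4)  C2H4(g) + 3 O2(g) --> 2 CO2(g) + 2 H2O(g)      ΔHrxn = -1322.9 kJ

ΔHrxn = -3813.3 kJ

(1) as written (HCHO(g) already on the reactant side): -526.7 kJ
(2) reversed and × 2 (reverse to put CO(g) on the product side; scale by 2 for the 2 CO(g)): (-2)·(-283.0) = +566.0 kJ
(3) × 2 (×2 to match 2 C3H6(g) in the target): (2)·(-1926.3) = -3852.6 kJ
(4): not needed (C2H4(g) appears nowhere else).
Since enthalpy is a state function, ΔHrxn = (1)·(-526.7) + (-2)·(-283.0) + (2)·(-1926.3) = -3813.3 kJ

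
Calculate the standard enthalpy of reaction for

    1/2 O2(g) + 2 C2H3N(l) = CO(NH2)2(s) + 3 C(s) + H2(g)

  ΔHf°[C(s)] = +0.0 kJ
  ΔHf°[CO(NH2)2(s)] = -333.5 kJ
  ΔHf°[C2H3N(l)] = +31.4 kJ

ΔH° = -396.3 kJ

ΔH°rxn = Σ nΔHf°(products) − Σ nΔHf°(reactants).
Products: 1·(-333.5) + 3·(+0.0) + 1·(+0.0) = -333.5
Reactants: 1/2·(+0.0) + 2·(+31.4) = +62.8
ΔH° = (-333.5) − (+62.8) = -396.3 kJ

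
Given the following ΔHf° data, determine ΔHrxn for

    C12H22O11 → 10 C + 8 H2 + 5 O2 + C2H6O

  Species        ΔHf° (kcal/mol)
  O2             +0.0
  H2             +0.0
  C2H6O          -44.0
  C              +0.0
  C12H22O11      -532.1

Products: 10·(+0.0) + 8·(+0.0) + 5·(+0.0) + 1·(-44.0) = -44.0
Reactants: 1·(-532.1) = -532.1
ΔHrxn = (-44.0) − (-532.1) = 488.1 kcal/mol

ΔHrxn = 488.1 kcal/mol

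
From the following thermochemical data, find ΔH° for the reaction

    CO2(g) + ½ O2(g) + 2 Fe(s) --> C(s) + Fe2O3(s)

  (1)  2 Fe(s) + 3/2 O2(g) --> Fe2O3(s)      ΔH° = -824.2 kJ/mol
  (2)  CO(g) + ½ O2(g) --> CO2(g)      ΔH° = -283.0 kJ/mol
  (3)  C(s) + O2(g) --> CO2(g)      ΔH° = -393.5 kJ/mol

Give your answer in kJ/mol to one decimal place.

(1) as written: -824.2 kJ/mol
(2): not needed.
(3) reversed: +393.5 kJ/mol
ΔH° = (-824.2) + (+393.5) = -430.7 kJ/mol

ΔH° = -430.7 kJ/mol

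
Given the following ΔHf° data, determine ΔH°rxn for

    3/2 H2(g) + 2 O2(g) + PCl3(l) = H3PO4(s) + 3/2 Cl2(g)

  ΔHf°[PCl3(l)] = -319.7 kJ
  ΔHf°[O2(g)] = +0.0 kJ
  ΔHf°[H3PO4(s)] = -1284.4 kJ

ΔH°rxn = Σ nΔHf°(products) − Σ nΔHf°(reactants).
Products: 1·(-1284.4) + 3/2·(+0.0) = -1284.4
Reactants: 3/2·(+0.0) + 2·(+0.0) + 1·(-319.7) = -319.7
ΔH°rxn = (-1284.4) − (-319.7) = -964.7 kJ

ΔH°rxn = -964.7 kJ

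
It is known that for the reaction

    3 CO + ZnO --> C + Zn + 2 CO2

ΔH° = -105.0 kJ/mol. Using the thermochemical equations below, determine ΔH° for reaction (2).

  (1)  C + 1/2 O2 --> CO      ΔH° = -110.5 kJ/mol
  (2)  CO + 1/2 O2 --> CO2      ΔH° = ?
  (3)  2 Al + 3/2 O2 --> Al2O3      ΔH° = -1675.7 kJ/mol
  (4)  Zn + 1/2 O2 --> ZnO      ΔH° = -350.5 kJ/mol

ΔH° = -283.0 kJ/mol

(1) reversed (reverse to put C on the product side): +110.5 kJ/mol
(2) × 2 (scale by 2 for the 2 CO2): contributes 2·x
(3): not needed (Al2O3 appears nowhere else).
(4) reversed (reverse to put ZnO on the reactant side): +350.5 kJ/mol
-105.0 = (+110.5) + (+350.5) + 2·x
x = (-105.0 − (+461.0)) / (2) = -283.0 kJ/mol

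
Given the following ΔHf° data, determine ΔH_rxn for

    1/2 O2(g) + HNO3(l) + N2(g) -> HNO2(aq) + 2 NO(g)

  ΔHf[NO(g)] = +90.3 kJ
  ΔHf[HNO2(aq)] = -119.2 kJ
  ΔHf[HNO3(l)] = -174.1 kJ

ΔH_rxn = 235.5 kJ

Products: 1·(-119.2) + 2·(+90.3) = +61.4
Reactants: 1/2·(+0.0) + 1·(-174.1) + 1·(+0.0) = -174.1
ΔH_rxn = (+61.4) − (-174.1) = 235.5 kJ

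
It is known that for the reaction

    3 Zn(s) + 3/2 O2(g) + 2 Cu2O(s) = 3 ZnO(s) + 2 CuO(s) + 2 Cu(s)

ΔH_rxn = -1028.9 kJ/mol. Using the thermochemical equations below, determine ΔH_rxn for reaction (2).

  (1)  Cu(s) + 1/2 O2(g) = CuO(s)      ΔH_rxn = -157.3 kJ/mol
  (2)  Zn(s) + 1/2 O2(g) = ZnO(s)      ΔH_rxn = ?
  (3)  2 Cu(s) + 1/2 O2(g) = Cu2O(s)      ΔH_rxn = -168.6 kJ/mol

(1) × 2 (scale by 2 for the 2 CuO(s)): (2)·(-157.3) = -314.6 kJ/mol
(2) × 3 (×3 to match 3 ZnO(s) in the target): contributes 3·x
(3) reversed and × 2 (Cu2O(s) must end up as a reactant; ×2 to match 2 Cu2O(s) in the target): (-2)·(-168.6) = +337.2 kJ/mol
-1028.9 = (-314.6) + (+337.2) + 3·x
x = (-1028.9 − (+22.6)) / (3) = -350.5 kJ/mol

ΔH_rxn = -350.5 kJ/mol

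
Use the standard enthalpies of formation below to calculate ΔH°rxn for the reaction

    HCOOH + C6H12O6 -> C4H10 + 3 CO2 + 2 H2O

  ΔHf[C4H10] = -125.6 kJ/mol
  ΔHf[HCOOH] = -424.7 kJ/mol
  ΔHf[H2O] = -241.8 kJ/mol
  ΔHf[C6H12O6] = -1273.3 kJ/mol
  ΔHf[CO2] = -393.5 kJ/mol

ΔH°rxn = -91.7 kJ/mol

Products: 1·(-125.6) + 3·(-393.5) + 2·(-241.8) = -1789.7
Reactants: 1·(-424.7) + 1·(-1273.3) = -1698.0
ΔH°rxn = (-1789.7) − (-1698.0) = -91.7 kJ/mol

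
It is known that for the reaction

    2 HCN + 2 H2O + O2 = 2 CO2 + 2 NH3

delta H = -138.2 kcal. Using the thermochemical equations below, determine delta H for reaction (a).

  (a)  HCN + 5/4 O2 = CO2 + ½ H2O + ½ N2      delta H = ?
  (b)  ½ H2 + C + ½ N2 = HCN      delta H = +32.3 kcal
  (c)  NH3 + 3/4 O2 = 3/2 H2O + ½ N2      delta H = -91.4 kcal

(a) × 2: contributes 2·x
(b): not needed.
(c) reversed and × 2: (-2)·(-91.4) = +182.8 kcal
-138.2 = (+182.8) + 2·x
x = (-138.2 − (+182.8)) / (2) = -160.5 kcal

delta H = -160.5 kcal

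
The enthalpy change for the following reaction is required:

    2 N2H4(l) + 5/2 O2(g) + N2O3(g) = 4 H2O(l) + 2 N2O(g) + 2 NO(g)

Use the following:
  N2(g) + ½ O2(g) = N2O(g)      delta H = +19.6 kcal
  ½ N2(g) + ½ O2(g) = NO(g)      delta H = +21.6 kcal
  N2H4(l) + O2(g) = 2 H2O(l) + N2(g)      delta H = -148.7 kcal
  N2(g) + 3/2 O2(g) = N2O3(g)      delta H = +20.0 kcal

delta H = -235.0 kcal

equation 1 × 2: (2)·(+19.6) = +39.2 kcal
equation 2 × 2: (2)·(+21.6) = +43.2 kcal
equation 3 × 2: (2)·(-148.7) = -297.4 kcal
equation 4 reversed: -20.0 kcal
delta H = (2)·(+19.6) + (2)·(+21.6) + (2)·(-148.7) + (-1)·(+20.0) = -235.0 kcal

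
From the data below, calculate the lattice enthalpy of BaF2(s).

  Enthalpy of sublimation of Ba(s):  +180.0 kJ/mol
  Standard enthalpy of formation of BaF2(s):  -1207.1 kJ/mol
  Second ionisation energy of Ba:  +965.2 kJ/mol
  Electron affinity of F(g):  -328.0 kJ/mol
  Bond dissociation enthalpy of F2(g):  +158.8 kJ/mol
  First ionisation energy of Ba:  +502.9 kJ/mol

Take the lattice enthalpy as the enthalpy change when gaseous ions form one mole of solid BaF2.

U = -2358.0 kJ/mol

ΔHf° = 1·ΔHsub + 1·(ΣIE) + 1·D(F2) + 2·EA + U
-1207.1 = 1·(+180.0) + 1·(+1468.1) + 1·(+158.8) + 2·(-328.0) + U
U = -1207.1 − (+1150.9) = -2358.0 kJ/mol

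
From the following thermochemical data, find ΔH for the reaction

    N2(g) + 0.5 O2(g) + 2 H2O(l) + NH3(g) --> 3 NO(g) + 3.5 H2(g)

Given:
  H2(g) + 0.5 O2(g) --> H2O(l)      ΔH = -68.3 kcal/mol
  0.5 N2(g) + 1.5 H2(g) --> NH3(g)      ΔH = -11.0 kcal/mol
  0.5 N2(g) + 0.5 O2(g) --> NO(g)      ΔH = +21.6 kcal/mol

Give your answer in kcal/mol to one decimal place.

ΔH = 212.4 kcal/mol

equation 1 reversed and × 2 (H2O(l) must end up as a reactant; scale by 2 for the 2 H2O(l)): (-2)·(-68.3) = +136.6 kcal/mol
equation 2 reversed (reverse to put NH3(g) on the reactant side): +11.0 kcal/mol
equation 3 × 3 (×3 to match 3 NO(g) in the target): (3)·(+21.6) = +64.8 kcal/mol
ΔH = (-2)·(-68.3) + (-1)·(-11.0) + (3)·(+21.6) = 212.4 kcal/mol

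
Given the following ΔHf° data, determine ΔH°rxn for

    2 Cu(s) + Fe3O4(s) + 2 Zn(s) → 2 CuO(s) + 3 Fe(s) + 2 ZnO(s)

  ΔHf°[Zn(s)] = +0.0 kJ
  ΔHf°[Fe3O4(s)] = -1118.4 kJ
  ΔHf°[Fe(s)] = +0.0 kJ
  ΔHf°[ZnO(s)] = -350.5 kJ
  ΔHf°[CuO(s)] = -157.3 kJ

Products: 2·(-157.3) + 3·(+0.0) + 2·(-350.5) = -1015.6
Reactants: 2·(+0.0) + 1·(-1118.4) + 2·(+0.0) = -1118.4
ΔH°rxn = (-1015.6) − (-1118.4) = 102.8 kJ

ΔH°rxn = 102.8 kJ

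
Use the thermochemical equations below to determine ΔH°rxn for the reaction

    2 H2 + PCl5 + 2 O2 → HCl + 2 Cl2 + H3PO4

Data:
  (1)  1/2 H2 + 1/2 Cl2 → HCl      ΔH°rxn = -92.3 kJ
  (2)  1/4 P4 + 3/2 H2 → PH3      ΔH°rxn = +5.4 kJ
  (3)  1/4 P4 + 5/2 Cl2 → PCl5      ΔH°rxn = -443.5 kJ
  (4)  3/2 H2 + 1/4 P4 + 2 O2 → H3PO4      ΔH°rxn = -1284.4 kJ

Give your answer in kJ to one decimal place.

(1) as written: -92.3 kJ
(2): not needed.
(3) reversed: +443.5 kJ
(4) as written: -1284.4 kJ
ΔH°rxn = (-92.3) + (+443.5) + (-1284.4) = -933.2 kJ

ΔH°rxn = -933.2 kJ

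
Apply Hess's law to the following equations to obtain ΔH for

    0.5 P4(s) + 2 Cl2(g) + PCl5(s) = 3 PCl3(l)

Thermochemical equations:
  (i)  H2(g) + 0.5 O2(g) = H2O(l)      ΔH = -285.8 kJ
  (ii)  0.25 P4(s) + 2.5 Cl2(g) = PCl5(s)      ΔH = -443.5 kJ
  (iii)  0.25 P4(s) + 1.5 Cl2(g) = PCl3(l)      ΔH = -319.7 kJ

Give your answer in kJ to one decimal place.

(i): not needed.
(ii) reversed: +443.5 kJ
(iii) × 3: (3)·(-319.7) = -959.1 kJ
Since enthalpy is a state function, ΔH = (+443.5) + (-959.1) = -515.6 kJ

ΔH = -515.6 kJ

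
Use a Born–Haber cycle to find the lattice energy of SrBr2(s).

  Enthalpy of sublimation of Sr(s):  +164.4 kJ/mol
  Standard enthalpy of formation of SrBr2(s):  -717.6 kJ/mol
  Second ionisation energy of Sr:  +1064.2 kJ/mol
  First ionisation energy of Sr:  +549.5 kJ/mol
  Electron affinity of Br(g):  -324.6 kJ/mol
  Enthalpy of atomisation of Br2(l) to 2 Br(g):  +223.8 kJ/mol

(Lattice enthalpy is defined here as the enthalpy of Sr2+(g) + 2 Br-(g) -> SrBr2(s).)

ΔHf° = 1·ΔHsub + 1·(ΣIE) + 1·D(Br2) + 2·EA + U
-717.6 = 1·(+164.4) + 1·(+1613.7) + 1·(+223.8) + 2·(-324.6) + U
U = -717.6 − (+1352.7) = -2070.3 kJ/mol

U = -2070.3 kJ/mol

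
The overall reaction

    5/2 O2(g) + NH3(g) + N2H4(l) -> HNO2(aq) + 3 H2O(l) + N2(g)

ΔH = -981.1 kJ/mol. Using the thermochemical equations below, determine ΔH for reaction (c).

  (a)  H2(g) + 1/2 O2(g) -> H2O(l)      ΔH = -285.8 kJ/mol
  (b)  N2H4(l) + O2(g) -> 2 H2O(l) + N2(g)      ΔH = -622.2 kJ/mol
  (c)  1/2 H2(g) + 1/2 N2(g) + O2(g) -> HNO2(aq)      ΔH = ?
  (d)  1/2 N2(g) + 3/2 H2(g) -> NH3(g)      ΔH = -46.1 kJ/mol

(a) as written: -285.8 kJ/mol
(b) as written (N2H4(l) already on the reactant side): -622.2 kJ/mol
(c) as written (HNO2(aq) already on the product side): contributes x
(d) reversed (reverse to put NH3(g) on the reactant side): +46.1 kJ/mol
-981.1 = (-285.8) + (-622.2) + (+46.1) + x
x = (-981.1 − (-861.9)) / (1) = -119.2 kJ/mol

ΔH = -119.2 kJ/mol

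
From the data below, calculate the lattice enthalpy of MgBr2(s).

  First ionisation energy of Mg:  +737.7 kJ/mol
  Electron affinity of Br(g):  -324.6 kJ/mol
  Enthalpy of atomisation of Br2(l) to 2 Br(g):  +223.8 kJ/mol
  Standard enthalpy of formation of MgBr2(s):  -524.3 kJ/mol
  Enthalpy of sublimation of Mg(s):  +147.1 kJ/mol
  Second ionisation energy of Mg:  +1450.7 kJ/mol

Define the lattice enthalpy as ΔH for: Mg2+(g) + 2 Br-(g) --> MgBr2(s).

U = -2434.4 kJ/mol

ΔHf° = 1·ΔHsub + 1·(ΣIE) + 1·D(Br2) + 2·EA + U
-524.3 = 1·(+147.1) + 1·(+2188.4) + 1·(+223.8) + 2·(-324.6) + U
U = -524.3 − (+1910.1) = -2434.4 kJ/mol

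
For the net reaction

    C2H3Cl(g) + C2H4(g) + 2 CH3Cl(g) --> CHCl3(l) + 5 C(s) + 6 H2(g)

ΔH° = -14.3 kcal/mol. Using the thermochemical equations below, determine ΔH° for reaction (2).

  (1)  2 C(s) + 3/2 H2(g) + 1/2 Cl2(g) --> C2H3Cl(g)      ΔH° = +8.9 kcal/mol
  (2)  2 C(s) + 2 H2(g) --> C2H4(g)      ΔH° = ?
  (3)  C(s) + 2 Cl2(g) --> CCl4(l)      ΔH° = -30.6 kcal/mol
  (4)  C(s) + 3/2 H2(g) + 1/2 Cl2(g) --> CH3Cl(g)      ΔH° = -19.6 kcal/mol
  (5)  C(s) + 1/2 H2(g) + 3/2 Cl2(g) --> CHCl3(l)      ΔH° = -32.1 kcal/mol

(1) reversed: -8.9 kcal/mol
(2) reversed: contributes −x
(3): not needed.
(4) reversed and × 2: (-2)·(-19.6) = +39.2 kcal/mol
(5) as written: -32.1 kcal/mol
-14.3 = (-8.9) + (+39.2) + (-32.1) − x
x = (-14.3 − (-1.8)) / (-1) = 12.5 kcal/mol

ΔH° = 12.5 kcal/mol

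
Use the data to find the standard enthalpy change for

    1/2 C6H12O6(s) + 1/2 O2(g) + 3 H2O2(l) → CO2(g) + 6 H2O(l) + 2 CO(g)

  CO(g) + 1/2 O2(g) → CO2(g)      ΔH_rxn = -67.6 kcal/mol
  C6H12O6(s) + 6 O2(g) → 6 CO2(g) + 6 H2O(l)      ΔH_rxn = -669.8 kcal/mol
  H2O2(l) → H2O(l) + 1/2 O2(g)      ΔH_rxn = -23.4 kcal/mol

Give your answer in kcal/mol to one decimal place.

ΔH_rxn = -269.9 kcal/mol

equation 1 reversed and × 2 (reverse to put CO(g) on the product side; ×2 to match 2 CO(g) in the target): (-2)·(-67.6) = +135.2 kcal/mol
equation 2 × 1/2 (scale by 1/2 for the 1/2 C6H12O6(s)): (1/2)·(-669.8) = -334.9 kcal/mol
equation 3 × 3 (×3 to match 3 H2O2(l) in the target): (3)·(-23.4) = -70.2 kcal/mol
ΔH_rxn = (-2)·(-67.6) + (1/2)·(-669.8) + (3)·(-23.4) = -269.9 kcal/mol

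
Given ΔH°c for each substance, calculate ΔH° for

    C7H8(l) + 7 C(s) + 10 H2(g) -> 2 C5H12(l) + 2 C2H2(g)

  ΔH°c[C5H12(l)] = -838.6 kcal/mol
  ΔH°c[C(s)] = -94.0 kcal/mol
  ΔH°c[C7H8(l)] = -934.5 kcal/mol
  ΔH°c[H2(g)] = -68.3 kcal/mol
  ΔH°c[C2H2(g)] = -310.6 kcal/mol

ΔH° = 22.9 kcal/mol

With combustion enthalpies, reactants minus products:
= [1·(-934.5) + 7·(-94.0) + 10·(-68.3)] − [2·(-838.6) + 2·(-310.6)]
= 22.9 kcal/mol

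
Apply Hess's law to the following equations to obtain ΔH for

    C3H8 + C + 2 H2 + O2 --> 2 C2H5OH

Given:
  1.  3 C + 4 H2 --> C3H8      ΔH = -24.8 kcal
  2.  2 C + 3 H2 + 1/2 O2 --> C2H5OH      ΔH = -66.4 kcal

eq. 1 reversed (C3H8 must end up as a reactant): +24.8 kcal
eq. 2 × 2 (scale by 2 for the 2 C2H5OH): (2)·(-66.4) = -132.8 kcal
ΔH = (+24.8) + (-132.8) = -108.0 kcal

ΔH = -108.0 kcal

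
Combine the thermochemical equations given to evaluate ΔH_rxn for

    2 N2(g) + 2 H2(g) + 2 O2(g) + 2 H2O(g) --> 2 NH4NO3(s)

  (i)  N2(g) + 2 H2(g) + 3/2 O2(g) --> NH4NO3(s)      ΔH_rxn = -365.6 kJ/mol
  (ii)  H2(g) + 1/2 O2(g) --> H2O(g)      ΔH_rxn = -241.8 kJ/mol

(i) × 2 (×2 to match 2 NH4NO3(s) in the target): (2)·(-365.6) = -731.2 kJ/mol
(ii) reversed and × 2 (H2O(g) must end up as a reactant; ×2 to match 2 H2O(g) in the target): (-2)·(-241.8) = +483.6 kJ/mol
Since enthalpy is a state function, ΔH_rxn = (2)·(-365.6) + (-2)·(-241.8) = -247.6 kJ/mol

ΔH_rxn = -247.6 kJ/mol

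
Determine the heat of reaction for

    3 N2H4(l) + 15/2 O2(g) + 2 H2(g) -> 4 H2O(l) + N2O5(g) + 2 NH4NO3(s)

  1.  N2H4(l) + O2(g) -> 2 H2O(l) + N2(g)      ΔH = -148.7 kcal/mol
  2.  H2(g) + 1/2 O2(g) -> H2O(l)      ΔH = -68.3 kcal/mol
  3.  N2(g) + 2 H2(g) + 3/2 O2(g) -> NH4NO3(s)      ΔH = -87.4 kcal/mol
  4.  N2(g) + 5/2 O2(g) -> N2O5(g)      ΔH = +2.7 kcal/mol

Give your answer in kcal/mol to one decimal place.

ΔH = -481.6 kcal/mol

eq. 1 × 3 (×3 to match 3 N2H4(l) in the target): (3)·(-148.7) = -446.1 kcal/mol
eq. 2 reversed and × 2: (-2)·(-68.3) = +136.6 kcal/mol
eq. 3 × 2 (×2 to match 2 NH4NO3(s) in the target): (2)·(-87.4) = -174.8 kcal/mol
eq. 4 as written (N2O5(g) already on the product side): +2.7 kcal/mol
ΔH = (3)·(-148.7) + (-2)·(-68.3) + (2)·(-87.4) + (1)·(+2.7) = -481.6 kcal/mol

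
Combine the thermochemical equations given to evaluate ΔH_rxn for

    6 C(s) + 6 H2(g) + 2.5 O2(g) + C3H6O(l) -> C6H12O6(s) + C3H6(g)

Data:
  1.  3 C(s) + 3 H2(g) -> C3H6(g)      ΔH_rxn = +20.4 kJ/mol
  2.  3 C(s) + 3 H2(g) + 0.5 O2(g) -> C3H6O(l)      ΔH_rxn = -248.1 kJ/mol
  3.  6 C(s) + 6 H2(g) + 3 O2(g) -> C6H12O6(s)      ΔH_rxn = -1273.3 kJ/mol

eq. 1 as written: +20.4 kJ/mol
eq. 2 reversed: +248.1 kJ/mol
eq. 3 as written: -1273.3 kJ/mol
Since enthalpy is a state function, ΔH_rxn = (1)·(+20.4) + (-1)·(-248.1) + (1)·(-1273.3) = -1004.8 kJ/mol

ΔH_rxn = -1004.8 kJ/mol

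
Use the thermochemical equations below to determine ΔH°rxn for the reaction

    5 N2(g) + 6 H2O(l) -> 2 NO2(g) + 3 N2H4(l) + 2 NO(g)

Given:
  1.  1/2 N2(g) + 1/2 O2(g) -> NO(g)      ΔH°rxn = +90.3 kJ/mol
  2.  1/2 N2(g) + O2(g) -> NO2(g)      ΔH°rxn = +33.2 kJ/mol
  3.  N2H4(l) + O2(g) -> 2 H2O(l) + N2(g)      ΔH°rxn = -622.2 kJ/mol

ΔH°rxn = 2113.6 kJ/mol

eq. 1 × 2: (2)·(+90.3) = +180.6 kJ/mol
eq. 2 × 2: (2)·(+33.2) = +66.4 kJ/mol
eq. 3 reversed and × 3: (-3)·(-622.2) = +1866.6 kJ/mol
Combining the equations, ΔH°rxn = (2)·(+90.3) + (2)·(+33.2) + (-3)·(-622.2) = 2113.6 kJ/mol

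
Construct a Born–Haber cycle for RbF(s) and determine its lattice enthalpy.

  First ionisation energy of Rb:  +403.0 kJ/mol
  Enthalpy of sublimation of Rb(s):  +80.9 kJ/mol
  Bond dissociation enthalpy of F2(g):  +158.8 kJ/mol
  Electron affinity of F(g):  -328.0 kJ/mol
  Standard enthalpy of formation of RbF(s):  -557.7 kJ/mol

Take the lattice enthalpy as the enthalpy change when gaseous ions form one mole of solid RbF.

U = -793.0 kJ/mol

ΔHf° = 1·ΔHsub + 1·(ΣIE) + 1/2·D(F2) + 1·EA + U
-557.7 = 1·(+80.9) + 1·(+403.0) + 1/2·(+158.8) + 1·(-328.0) + U
U = -557.7 − (+235.3) = -793.0 kJ/mol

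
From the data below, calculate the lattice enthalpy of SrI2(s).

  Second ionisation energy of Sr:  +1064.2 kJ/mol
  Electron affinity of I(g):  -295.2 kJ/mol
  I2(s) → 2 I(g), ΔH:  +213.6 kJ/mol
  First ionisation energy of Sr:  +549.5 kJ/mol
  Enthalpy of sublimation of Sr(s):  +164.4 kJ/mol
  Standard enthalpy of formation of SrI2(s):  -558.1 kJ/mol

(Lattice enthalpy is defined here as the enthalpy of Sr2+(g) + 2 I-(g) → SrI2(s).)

U = -1959.4 kJ/mol

ΔHf° = 1·ΔHsub + 1·(ΣIE) + 1·D(I2) + 2·EA + U
-558.1 = 1·(+164.4) + 1·(+1613.7) + 1·(+213.6) + 2·(-295.2) + U
U = -558.1 − (+1401.3) = -1959.4 kJ/mol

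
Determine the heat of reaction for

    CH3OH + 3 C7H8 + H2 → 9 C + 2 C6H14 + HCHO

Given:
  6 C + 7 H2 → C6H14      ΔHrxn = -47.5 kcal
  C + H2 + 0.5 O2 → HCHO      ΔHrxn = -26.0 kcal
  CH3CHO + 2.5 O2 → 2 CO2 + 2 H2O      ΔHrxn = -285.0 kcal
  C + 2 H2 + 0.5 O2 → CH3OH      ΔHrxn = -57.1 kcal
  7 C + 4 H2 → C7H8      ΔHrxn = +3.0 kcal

ΔHrxn = -72.9 kcal

equation 1 × 2 (×2 to match 2 C6H14 in the target): (2)·(-47.5) = -95.0 kcal
equation 2 as written (HCHO already on the product side): -26.0 kcal
equation 3: not needed (H2O appears nowhere else).
equation 4 reversed (reverse to put CH3OH on the reactant side): +57.1 kcal
equation 5 reversed and × 3 (reverse to put C7H8 on the reactant side; ×3 to match 3 C7H8 in the target): (-3)·(+3.0) = -9.0 kcal
ΔHrxn = (2)·(-47.5) + (1)·(-26.0) + (-1)·(-57.1) + (-3)·(+3.0) = -72.9 kcal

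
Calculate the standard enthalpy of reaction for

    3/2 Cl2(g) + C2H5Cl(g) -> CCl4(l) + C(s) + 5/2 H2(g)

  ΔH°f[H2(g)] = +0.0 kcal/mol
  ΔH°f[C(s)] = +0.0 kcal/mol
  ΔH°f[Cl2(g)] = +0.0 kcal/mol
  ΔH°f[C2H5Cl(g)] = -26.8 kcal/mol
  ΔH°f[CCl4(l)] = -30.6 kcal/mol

ΔH°rxn = Σ nΔHf°(products) − Σ nΔHf°(reactants).
Products: 1·(-30.6) + 1·(+0.0) + 5/2·(+0.0) = -30.6
Reactants: 3/2·(+0.0) + 1·(-26.8) = -26.8
ΔHrxn = (-30.6) − (-26.8) = -3.8 kcal/mol

ΔHrxn = -3.8 kcal/mol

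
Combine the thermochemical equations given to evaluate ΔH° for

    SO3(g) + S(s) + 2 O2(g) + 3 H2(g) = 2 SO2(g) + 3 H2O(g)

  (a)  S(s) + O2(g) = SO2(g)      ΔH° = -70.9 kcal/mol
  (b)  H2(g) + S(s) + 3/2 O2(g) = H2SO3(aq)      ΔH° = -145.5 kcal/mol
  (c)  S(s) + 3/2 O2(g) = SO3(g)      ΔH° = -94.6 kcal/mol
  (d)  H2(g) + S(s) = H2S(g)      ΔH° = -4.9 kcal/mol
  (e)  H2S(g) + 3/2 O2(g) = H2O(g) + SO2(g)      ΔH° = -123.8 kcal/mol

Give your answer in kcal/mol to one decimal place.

ΔH° = -220.6 kcal/mol

(a) reversed: +70.9 kcal/mol
(b): not needed (H2SO3(aq) appears nowhere else).
(c) reversed (reverse to put SO3(g) on the reactant side): +94.6 kcal/mol
(d) × 3: (3)·(-4.9) = -14.7 kcal/mol
(e) × 3 (scale by 3 for the 3 H2O(g)): (3)·(-123.8) = -371.4 kcal/mol
ΔH° = (-1)·(-70.9) + (-1)·(-94.6) + (3)·(-4.9) + (3)·(-123.8) = -220.6 kcal/mol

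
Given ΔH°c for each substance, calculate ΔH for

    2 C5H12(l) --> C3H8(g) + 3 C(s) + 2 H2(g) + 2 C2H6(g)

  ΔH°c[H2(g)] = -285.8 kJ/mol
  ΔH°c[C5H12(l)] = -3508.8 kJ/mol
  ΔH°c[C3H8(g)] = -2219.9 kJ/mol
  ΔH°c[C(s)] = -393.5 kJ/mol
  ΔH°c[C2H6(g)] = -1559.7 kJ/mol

With combustion enthalpies, reactants minus products:
= [2·(-3508.8)] − [1·(-2219.9) + 3·(-393.5) + 2·(-285.8) + 2·(-1559.7)]
= 73.8 kJ/mol

ΔH = 73.8 kJ/mol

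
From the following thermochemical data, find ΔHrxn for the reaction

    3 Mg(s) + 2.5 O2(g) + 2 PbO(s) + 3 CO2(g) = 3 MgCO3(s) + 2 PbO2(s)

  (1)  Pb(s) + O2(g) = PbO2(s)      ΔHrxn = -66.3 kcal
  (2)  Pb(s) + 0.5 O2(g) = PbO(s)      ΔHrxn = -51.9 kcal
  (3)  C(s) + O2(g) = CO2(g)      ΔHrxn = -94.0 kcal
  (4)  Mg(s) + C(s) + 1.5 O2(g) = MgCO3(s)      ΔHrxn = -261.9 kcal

ΔHrxn = -532.5 kcal

(1) × 2: (2)·(-66.3) = -132.6 kcal
(2) reversed and × 2: (-2)·(-51.9) = +103.8 kcal
(3) reversed and × 3: (-3)·(-94.0) = +282.0 kcal
(4) × 3: (3)·(-261.9) = -785.7 kcal
Combining the equations, ΔHrxn = (-132.6) + (+103.8) + (+282.0) + (-785.7) = -532.5 kcal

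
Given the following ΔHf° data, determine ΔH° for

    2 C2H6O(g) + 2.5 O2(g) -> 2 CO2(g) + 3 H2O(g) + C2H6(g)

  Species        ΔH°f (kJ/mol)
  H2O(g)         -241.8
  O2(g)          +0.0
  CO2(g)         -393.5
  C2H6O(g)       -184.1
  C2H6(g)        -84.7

Products: 2·(-393.5) + 3·(-241.8) + 1·(-84.7) = -1597.1
Reactants: 2·(-184.1) + 5/2·(+0.0) = -368.2
ΔH° = (-1597.1) − (-368.2) = -1228.9 kJ/mol

ΔH° = -1228.9 kJ/mol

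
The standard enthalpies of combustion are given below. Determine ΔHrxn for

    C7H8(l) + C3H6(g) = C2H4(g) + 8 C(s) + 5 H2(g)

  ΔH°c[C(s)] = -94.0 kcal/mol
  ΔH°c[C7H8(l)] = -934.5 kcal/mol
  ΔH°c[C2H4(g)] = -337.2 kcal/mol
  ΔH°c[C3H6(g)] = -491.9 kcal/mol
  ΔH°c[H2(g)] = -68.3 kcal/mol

With combustion enthalpies, reactants minus products:
= [1·(-934.5) + 1·(-491.9)] − [1·(-337.2) + 8·(-94.0) + 5·(-68.3)]
= 4.3 kcal/mol

ΔHrxn = 4.3 kcal/mol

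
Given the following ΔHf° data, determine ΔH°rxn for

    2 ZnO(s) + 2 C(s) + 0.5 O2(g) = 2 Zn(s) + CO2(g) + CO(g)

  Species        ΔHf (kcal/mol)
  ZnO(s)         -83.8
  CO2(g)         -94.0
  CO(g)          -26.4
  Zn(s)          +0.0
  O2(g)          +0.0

ΔH°rxn = 47.2 kcal/mol

ΔH°rxn = Σ nΔHf°(products) − Σ nΔHf°(reactants).
Products: 2·(+0.0) + 1·(-94.0) + 1·(-26.4) = -120.4
Reactants: 2·(-83.8) + 2·(+0.0) + 1/2·(+0.0) = -167.6
ΔH°rxn = (-120.4) − (-167.6) = 47.2 kcal/mol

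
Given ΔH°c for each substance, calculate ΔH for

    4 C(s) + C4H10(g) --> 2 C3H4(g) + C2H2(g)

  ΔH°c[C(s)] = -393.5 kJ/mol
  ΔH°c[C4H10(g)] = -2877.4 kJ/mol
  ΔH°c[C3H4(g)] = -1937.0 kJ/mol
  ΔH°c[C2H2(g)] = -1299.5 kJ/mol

With combustion enthalpies, reactants minus products:
= [4·(-393.5) + 1·(-2877.4)] − [2·(-1937.0) + 1·(-1299.5)]
= 722.1 kJ/mol

ΔH = 722.1 kJ/mol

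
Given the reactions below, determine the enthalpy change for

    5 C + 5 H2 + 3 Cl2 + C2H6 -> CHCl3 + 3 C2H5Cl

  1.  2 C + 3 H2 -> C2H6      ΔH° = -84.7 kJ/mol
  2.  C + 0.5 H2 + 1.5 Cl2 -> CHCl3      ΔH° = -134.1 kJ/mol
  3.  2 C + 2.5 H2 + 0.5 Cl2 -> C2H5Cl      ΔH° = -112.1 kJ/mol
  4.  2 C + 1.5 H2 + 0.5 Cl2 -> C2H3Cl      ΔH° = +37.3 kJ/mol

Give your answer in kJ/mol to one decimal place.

eq. 1 reversed (reverse to put C2H6 on the reactant side): +84.7 kJ/mol
eq. 2 as written (CHCl3 already on the product side): -134.1 kJ/mol
eq. 3 × 3 (×3 to match 3 C2H5Cl in the target): (3)·(-112.1) = -336.3 kJ/mol
eq. 4: not needed (C2H3Cl appears nowhere else).
Combining the equations, ΔH° = (-1)·(-84.7) + (1)·(-134.1) + (3)·(-112.1) = -385.7 kJ/mol

ΔH° = -385.7 kJ/mol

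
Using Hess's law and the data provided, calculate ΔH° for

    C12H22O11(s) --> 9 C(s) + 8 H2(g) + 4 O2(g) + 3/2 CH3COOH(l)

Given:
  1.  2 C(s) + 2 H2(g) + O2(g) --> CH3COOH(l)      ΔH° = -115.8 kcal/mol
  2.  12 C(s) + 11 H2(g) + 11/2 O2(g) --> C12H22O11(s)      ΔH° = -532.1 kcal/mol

ΔH° = 358.4 kcal/mol

eq. 1 × 3/2 (×3/2 to match 3/2 CH3COOH(l) in the target): (3/2)·(-115.8) = -173.7 kcal/mol
eq. 2 reversed (reverse to put C12H22O11(s) on the reactant side): +532.1 kcal/mol
Combining the equations, ΔH° = (-173.7) + (+532.1) = 358.4 kcal/mol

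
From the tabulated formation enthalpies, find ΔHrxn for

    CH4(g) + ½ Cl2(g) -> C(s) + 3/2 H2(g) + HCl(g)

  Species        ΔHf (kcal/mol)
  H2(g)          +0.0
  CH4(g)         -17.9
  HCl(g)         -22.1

ΔH°rxn = Σ nΔHf°(products) − Σ nΔHf°(reactants).
Products: 1·(+0.0) + 3/2·(+0.0) + 1·(-22.1) = -22.1
Reactants: 1·(-17.9) + 1/2·(+0.0) = -17.9
ΔHrxn = (-22.1) − (-17.9) = -4.2 kcal/mol

ΔHrxn = -4.2 kcal/mol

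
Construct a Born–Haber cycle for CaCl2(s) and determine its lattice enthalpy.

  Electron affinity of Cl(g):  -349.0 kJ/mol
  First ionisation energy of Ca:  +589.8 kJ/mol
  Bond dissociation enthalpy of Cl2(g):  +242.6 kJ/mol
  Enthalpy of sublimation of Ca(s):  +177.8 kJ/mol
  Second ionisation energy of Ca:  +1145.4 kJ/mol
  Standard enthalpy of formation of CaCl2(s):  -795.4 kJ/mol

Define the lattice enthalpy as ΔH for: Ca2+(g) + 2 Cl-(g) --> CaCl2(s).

ΔHf° = 1·ΔHsub + 1·(ΣIE) + 1·D(Cl2) + 2·EA + U
-795.4 = 1·(+177.8) + 1·(+1735.2) + 1·(+242.6) + 2·(-349.0) + U
U = -795.4 − (+1457.6) = -2253.0 kJ/mol

U = -2253.0 kJ/mol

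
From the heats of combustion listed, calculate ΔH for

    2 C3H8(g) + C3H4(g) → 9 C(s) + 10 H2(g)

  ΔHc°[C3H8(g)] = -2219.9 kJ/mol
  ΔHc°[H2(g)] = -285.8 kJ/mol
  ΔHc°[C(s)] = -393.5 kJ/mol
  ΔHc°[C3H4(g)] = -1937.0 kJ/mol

ΔH = 22.7 kJ/mol

With combustion enthalpies, reactants minus products:
= [2·(-2219.9) + 1·(-1937.0)] − [9·(-393.5) + 10·(-285.8)]
= 22.7 kJ/mol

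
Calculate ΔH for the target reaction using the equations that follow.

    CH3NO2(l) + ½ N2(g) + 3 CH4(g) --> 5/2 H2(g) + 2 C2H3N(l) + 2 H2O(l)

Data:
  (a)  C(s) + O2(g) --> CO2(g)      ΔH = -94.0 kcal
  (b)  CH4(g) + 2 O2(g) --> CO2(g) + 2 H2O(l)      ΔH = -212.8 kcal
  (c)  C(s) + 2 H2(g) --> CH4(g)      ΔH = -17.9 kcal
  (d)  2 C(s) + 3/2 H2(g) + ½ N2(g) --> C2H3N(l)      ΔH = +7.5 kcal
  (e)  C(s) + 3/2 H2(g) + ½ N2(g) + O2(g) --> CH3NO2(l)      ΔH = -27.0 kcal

ΔH = -41.0 kcal

(a) reversed: +94.0 kcal
(b) as written: -212.8 kcal
(c) reversed and × 2: (-2)·(-17.9) = +35.8 kcal
(d) × 2: (2)·(+7.5) = +15.0 kcal
(e) reversed: +27.0 kcal
ΔH = (+94.0) + (-212.8) + (+35.8) + (+15.0) + (+27.0) = -41.0 kcal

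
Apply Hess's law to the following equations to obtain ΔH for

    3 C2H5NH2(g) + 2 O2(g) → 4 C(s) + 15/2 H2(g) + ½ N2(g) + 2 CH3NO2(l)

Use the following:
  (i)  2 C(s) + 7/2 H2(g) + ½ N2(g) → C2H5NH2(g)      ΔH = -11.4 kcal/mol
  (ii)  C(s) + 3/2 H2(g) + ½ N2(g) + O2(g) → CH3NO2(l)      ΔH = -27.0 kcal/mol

ΔH = -19.8 kcal/mol

(i) reversed and × 3 (C2H5NH2(g) must end up as a reactant; scale by 3 for the 3 C2H5NH2(g)): (-3)·(-11.4) = +34.2 kcal/mol
(ii) × 2 (×2 to match 2 CH3NO2(l) in the target): (2)·(-27.0) = -54.0 kcal/mol
ΔH = (+34.2) + (-54.0) = -19.8 kcal/mol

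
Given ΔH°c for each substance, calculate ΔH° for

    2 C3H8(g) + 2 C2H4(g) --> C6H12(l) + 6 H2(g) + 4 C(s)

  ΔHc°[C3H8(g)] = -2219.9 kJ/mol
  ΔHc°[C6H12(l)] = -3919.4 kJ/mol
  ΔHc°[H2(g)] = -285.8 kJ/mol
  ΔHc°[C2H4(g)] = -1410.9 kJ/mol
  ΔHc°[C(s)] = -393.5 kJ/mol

ΔH° = -53.4 kJ/mol

With combustion enthalpies, reactants minus products:
= [2·(-2219.9) + 2·(-1410.9)] − [1·(-3919.4) + 6·(-285.8) + 4·(-393.5)]
= -53.4 kJ/mol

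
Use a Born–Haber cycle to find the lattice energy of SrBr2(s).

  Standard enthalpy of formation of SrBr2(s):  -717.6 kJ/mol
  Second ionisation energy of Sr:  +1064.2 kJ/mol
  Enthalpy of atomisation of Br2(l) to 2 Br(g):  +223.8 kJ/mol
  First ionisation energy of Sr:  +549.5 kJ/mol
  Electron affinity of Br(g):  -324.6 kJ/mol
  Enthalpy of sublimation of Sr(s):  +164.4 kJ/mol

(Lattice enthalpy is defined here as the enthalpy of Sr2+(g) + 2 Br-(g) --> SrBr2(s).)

U = -2070.3 kJ/mol

ΔHf° = 1·ΔHsub + 1·(ΣIE) + 1·D(Br2) + 2·EA + U
-717.6 = 1·(+164.4) + 1·(+1613.7) + 1·(+223.8) + 2·(-324.6) + U
U = -717.6 − (+1352.7) = -2070.3 kJ/mol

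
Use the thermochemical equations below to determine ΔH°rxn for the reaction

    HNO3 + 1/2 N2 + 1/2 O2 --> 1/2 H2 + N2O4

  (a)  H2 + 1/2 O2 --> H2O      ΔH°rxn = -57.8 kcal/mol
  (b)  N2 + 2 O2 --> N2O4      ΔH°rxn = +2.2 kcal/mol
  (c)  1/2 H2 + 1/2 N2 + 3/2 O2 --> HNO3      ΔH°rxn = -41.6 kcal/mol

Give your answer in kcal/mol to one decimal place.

(a): not needed.
(b) as written: +2.2 kcal/mol
(c) reversed: +41.6 kcal/mol
ΔH°rxn = (+2.2) + (+41.6) = 43.8 kcal/mol

ΔH°rxn = 43.8 kcal/mol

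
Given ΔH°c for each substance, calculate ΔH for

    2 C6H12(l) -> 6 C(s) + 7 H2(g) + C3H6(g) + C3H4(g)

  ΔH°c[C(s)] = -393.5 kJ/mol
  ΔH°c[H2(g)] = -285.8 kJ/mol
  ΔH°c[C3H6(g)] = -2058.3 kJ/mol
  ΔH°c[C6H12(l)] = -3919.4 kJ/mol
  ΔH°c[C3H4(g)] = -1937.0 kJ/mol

Using ΔH = Σ nΔHc°(reactants) − Σ nΔHc°(products):
= [2·(-3919.4)] − [6·(-393.5) + 7·(-285.8) + 1·(-2058.3) + 1·(-1937.0)]
= 518.1 kJ/mol

ΔH = 518.1 kJ/mol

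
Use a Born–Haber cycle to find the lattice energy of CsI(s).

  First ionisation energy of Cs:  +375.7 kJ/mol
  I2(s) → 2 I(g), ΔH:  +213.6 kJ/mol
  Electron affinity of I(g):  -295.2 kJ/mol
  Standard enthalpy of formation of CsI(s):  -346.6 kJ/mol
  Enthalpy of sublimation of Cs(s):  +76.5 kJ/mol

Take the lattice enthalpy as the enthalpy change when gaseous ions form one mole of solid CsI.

U = -610.4 kJ/mol

ΔHf° = 1·ΔHsub + 1·(ΣIE) + 1/2·D(I2) + 1·EA + U
-346.6 = 1·(+76.5) + 1·(+375.7) + 1/2·(+213.6) + 1·(-295.2) + U
U = -346.6 − (+263.8) = -610.4 kJ/mol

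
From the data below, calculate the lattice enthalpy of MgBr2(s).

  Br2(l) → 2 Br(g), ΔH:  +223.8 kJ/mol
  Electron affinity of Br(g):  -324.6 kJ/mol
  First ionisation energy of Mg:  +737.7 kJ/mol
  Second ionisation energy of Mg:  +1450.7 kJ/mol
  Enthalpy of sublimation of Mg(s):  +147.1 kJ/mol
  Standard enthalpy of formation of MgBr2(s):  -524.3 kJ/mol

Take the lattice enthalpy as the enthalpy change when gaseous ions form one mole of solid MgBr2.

U = -2434.4 kJ/mol

ΔHf° = 1·ΔHsub + 1·(ΣIE) + 1·D(Br2) + 2·EA + U
-524.3 = 1·(+147.1) + 1·(+2188.4) + 1·(+223.8) + 2·(-324.6) + U
U = -524.3 − (+1910.1) = -2434.4 kJ/mol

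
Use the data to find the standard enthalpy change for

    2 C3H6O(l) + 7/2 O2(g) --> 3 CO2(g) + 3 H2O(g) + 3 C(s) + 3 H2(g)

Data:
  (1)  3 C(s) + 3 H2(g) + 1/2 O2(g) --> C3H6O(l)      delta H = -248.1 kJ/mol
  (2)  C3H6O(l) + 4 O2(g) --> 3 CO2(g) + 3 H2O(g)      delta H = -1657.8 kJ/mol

delta H = -1409.7 kJ/mol

(1) reversed (reverse to put C(s) on the product side): +248.1 kJ/mol
(2) as written (CO2(g) already on the product side): -1657.8 kJ/mol
delta H = (+248.1) + (-1657.8) = -1409.7 kJ/mol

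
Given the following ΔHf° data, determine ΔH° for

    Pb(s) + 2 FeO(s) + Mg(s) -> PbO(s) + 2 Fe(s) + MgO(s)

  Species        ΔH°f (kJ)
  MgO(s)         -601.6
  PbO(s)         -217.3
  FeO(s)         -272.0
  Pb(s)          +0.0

ΔH° = -274.9 kJ

ΔH°rxn = Σ nΔHf°(products) − Σ nΔHf°(reactants).
Products: 1·(-217.3) + 2·(+0.0) + 1·(-601.6) = -818.9
Reactants: 1·(+0.0) + 2·(-272.0) + 1·(+0.0) = -544.0
ΔH° = (-818.9) − (-544.0) = -274.9 kJ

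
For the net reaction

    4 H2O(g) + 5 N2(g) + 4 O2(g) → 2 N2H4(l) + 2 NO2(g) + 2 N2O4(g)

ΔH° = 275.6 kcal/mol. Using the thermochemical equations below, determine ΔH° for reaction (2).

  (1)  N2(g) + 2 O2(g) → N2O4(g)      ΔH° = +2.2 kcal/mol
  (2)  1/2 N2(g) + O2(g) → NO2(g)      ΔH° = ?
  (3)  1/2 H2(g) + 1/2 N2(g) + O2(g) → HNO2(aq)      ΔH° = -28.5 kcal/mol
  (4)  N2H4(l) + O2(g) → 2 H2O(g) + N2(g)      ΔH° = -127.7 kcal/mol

(1) × 2 (×2 to match 2 N2O4(g) in the target): (2)·(+2.2) = +4.4 kcal/mol
(2) × 2 (×2 to match 2 NO2(g) in the target): contributes 2·x
(3): not needed (H2(g) appears nowhere else).
(4) reversed and × 2 (reverse to put N2H4(l) on the product side; ×2 to match 2 N2H4(l) in the target): (-2)·(-127.7) = +255.4 kcal/mol
+275.6 = (+4.4) + (+255.4) + 2·x
x = (+275.6 − (+259.8)) / (2) = 7.9 kcal/mol

ΔH° = 7.9 kcal/mol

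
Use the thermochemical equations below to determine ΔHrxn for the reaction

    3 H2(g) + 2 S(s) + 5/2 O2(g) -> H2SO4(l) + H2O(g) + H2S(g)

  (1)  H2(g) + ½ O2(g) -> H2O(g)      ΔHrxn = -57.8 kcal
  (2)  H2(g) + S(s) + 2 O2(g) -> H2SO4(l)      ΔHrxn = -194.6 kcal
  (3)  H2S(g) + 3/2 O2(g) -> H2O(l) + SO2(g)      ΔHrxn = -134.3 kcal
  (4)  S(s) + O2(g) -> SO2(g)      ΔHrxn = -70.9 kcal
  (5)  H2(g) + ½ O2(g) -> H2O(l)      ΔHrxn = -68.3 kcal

(1) as written: -57.8 kcal
(2) as written: -194.6 kcal
(3) reversed: +134.3 kcal
(4) as written: -70.9 kcal
(5) as written: -68.3 kcal
ΔHrxn = (1)·(-57.8) + (1)·(-194.6) + (-1)·(-134.3) + (1)·(-70.9) + (1)·(-68.3) = -257.3 kcal

ΔHrxn = -257.3 kcal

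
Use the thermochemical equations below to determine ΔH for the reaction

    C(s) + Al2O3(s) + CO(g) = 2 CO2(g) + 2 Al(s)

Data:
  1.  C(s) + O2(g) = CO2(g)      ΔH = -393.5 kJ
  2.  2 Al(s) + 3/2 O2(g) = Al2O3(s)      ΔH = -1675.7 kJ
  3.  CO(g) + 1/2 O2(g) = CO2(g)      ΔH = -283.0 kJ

eq. 1 as written (C(s) already on the reactant side): -393.5 kJ
eq. 2 reversed (Al2O3(s) must end up as a reactant): +1675.7 kJ
eq. 3 as written (CO(g) already on the reactant side): -283.0 kJ
Combining the equations, ΔH = (1)·(-393.5) + (-1)·(-1675.7) + (1)·(-283.0) = 999.2 kJ

ΔH = 999.2 kJ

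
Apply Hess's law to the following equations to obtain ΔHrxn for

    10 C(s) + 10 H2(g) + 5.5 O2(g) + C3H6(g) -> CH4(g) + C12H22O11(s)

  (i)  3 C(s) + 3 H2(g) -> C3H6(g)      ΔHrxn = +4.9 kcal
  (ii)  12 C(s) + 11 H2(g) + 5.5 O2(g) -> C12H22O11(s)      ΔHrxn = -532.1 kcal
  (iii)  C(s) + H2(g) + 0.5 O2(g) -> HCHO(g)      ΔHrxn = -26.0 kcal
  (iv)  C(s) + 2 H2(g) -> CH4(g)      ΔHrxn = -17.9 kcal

ΔHrxn = -554.9 kcal

(i) reversed: -4.9 kcal
(ii) as written: -532.1 kcal
(iii): not needed.
(iv) as written: -17.9 kcal
ΔHrxn = (-4.9) + (-532.1) + (-17.9) = -554.9 kcal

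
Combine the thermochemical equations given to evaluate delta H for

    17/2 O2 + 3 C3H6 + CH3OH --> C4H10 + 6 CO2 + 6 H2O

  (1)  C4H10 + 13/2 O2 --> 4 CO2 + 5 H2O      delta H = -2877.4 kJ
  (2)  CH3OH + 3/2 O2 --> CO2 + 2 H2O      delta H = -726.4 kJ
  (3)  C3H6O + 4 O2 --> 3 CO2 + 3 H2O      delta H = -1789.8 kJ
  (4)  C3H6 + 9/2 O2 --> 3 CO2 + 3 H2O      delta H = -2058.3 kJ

(1) reversed (reverse to put C4H10 on the product side): +2877.4 kJ
(2) as written (CH3OH already on the reactant side): -726.4 kJ
(3): not needed (C3H6O appears nowhere else).
(4) × 3 (×3 to match 3 C3H6 in the target): (3)·(-2058.3) = -6174.9 kJ
Since enthalpy is a state function, delta H = (+2877.4) + (-726.4) + (-6174.9) = -4023.9 kJ

delta H = -4023.9 kJ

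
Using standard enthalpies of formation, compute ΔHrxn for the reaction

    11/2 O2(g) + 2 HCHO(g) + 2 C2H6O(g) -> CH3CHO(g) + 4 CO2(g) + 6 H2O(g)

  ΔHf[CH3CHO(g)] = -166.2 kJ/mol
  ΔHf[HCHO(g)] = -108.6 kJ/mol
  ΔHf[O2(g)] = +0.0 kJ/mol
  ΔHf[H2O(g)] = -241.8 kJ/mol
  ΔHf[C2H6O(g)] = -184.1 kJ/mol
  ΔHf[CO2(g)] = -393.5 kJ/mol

ΔHrxn = -2605.6 kJ/mol

Products: 1·(-166.2) + 4·(-393.5) + 6·(-241.8) = -3191.0
Reactants: 11/2·(+0.0) + 2·(-108.6) + 2·(-184.1) = -585.4
ΔHrxn = (-3191.0) − (-585.4) = -2605.6 kJ/mol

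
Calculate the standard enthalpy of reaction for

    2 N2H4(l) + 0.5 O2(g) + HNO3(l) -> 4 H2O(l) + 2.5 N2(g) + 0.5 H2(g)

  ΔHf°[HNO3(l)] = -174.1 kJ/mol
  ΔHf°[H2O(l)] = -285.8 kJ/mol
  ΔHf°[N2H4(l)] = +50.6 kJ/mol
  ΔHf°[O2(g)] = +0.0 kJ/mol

ΔH_rxn = -1070.3 kJ/mol

ΔH°rxn = Σ nΔHf°(products) − Σ nΔHf°(reactants).
Products: 4·(-285.8) + 5/2·(+0.0) + 1/2·(+0.0) = -1143.2
Reactants: 2·(+50.6) + 1/2·(+0.0) + 1·(-174.1) = -72.9
ΔH_rxn = (-1143.2) − (-72.9) = -1070.3 kJ/mol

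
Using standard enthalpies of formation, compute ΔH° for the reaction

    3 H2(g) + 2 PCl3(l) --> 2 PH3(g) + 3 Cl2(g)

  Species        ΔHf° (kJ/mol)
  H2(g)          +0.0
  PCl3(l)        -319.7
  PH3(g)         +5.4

ΔH° = 650.2 kJ/mol

Products: 2·(+5.4) + 3·(+0.0) = +10.8
Reactants: 3·(+0.0) + 2·(-319.7) = -639.4
ΔH° = (+10.8) − (-639.4) = 650.2 kJ/mol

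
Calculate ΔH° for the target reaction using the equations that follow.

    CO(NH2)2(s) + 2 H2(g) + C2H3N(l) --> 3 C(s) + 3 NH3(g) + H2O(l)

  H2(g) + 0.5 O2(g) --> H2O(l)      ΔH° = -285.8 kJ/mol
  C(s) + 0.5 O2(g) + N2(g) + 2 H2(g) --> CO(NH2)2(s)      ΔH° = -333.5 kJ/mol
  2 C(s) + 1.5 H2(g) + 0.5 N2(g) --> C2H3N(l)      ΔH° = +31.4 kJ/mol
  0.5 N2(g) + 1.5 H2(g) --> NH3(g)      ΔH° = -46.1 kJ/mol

equation 1 as written: -285.8 kJ/mol
equation 2 reversed: +333.5 kJ/mol
equation 3 reversed: -31.4 kJ/mol
equation 4 × 3: (3)·(-46.1) = -138.3 kJ/mol
By Hess's law, ΔH° = (1)·(-285.8) + (-1)·(-333.5) + (-1)·(+31.4) + (3)·(-46.1) = -122.0 kJ/mol

ΔH° = -122.0 kJ/mol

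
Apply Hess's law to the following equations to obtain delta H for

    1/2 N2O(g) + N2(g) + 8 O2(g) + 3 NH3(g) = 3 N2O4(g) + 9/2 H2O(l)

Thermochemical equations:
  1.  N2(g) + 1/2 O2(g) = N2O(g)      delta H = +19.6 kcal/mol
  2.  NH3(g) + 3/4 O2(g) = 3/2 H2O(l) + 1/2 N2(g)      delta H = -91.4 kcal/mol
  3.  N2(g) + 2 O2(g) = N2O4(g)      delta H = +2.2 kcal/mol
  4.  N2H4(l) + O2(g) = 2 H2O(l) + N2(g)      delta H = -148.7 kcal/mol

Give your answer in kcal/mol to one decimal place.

delta H = -277.4 kcal/mol

eq. 1 reversed and × 1/2 (reverse to put N2O(g) on the reactant side; ×1/2 to match 1/2 N2O(g) in the target): (-1/2)·(+19.6) = -9.8 kcal/mol
eq. 2 × 3 (scale by 3 for the 3 NH3(g)): (3)·(-91.4) = -274.2 kcal/mol
eq. 3 × 3 (scale by 3 for the 3 N2O4(g)): (3)·(+2.2) = +6.6 kcal/mol
eq. 4: not needed (N2H4(l) appears nowhere else).
delta H = (-1/2)·(+19.6) + (3)·(-91.4) + (3)·(+2.2) = -277.4 kcal/mol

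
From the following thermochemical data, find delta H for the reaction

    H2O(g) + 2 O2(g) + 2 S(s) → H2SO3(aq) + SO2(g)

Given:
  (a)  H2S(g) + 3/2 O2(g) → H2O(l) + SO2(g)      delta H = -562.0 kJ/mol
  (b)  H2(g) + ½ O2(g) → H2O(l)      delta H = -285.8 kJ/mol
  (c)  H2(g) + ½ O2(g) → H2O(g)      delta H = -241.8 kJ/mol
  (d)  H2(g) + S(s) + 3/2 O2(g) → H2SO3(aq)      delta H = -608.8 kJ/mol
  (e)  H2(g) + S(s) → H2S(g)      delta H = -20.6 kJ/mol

(a) as written: -562.0 kJ/mol
(b) reversed: +285.8 kJ/mol
(c) reversed: +241.8 kJ/mol
(d) as written: -608.8 kJ/mol
(e) as written: -20.6 kJ/mol
delta H = (-562.0) + (+285.8) + (+241.8) + (-608.8) + (-20.6) = -663.8 kJ/mol

delta H = -663.8 kJ/mol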